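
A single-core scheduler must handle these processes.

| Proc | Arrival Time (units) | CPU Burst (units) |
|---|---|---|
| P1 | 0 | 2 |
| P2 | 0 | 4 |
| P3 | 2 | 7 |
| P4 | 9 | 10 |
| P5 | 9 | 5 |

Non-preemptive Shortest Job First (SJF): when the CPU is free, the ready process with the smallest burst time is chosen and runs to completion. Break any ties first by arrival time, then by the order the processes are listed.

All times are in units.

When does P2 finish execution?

Timeline: | P1 0-2 | P2 2-6 | P3 6-13 | P5 13-18 | P4 18-28 |
Completion: P1=2  P2=6  P3=13  P4=28  P5=18
Turnaround (C−A): P1=2  P2=6  P3=11  P4=19  P5=9

6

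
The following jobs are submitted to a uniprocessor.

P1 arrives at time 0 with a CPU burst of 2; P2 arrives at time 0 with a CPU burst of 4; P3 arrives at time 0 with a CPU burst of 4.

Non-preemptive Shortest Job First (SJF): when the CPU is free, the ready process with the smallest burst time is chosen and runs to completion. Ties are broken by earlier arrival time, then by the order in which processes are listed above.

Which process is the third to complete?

Timeline: | P1 0-2 | P2 2-6 | P3 6-10 |
Completion: P1=2  P2=6  P3=10
Finish order: P1 → P2 → P3

P3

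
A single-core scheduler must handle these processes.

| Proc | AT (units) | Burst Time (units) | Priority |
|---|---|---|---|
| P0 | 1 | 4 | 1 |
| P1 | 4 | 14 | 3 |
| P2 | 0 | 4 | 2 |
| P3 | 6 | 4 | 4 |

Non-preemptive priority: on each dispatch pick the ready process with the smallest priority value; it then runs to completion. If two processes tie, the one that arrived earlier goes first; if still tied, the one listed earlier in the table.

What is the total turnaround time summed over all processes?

49

Schedule: | P2 0-4 | P0 4-8 | P1 8-22 | P3 22-26 |
Completion: P0=8  P1=22  P2=4  P3=26
Turnaround = completion − arrival: P0=7, P1=18, P2=4, P3=20
Total turnaround = 7 + 18 + 4 + 20 = 49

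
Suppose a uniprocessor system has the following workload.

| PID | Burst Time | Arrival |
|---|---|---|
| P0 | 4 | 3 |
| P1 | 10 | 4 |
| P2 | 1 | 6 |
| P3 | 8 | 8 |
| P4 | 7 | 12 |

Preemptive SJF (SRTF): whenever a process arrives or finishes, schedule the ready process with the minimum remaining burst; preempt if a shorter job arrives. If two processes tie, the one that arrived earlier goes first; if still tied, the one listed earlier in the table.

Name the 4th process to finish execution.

Timeline: | idle 0-3 | P0 3-7 | P2 7-8 | P3 8-16 | P4 16-23 | P1 23-33 |
Completion: P0=7  P1=33  P2=8  P3=16  P4=23
Turnaround (C−A): P0=4  P1=29  P2=2  P3=8  P4=11
Finish order: P0 → P2 → P3 → P4 → P1

P4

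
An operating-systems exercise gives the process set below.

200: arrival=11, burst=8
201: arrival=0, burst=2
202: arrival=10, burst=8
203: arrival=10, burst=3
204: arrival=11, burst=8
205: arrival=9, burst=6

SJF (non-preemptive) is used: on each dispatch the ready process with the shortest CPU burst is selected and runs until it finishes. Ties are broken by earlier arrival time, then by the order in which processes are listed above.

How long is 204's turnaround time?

Schedule: | 201 0-2 | idle 2-9 | 205 9-15 | 203 15-18 | 202 18-26 | 200 26-34 | 204 34-42 |
Completion: 200=34  201=2  202=26  203=18  204=42  205=15
Turnaround (C−A): 200=23  201=2  202=16  203=8  204=31  205=6
Turnaround(204) = completion − arrival = 42 − 11 = 31

31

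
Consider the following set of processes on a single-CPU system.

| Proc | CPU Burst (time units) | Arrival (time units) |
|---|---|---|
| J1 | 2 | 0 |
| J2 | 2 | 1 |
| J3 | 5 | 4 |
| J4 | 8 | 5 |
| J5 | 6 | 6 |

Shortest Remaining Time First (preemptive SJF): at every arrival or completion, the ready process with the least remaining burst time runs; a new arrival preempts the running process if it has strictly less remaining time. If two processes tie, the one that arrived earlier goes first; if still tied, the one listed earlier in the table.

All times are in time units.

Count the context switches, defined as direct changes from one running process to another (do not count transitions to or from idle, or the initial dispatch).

4

Schedule: | J1 0-2 | J2 2-4 | J3 4-9 | J5 9-15 | J4 15-23 |
Completion: J1=2  J2=4  J3=9  J4=23  J5=15
Turnaround (C−A): J1=2  J2=3  J3=5  J4=18  J5=9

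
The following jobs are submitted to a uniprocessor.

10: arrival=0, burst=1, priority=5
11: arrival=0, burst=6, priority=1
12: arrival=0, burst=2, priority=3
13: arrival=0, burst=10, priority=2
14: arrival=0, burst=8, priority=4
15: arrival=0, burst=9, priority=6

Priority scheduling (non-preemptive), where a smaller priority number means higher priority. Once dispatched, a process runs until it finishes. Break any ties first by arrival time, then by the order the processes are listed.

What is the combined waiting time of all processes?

Timeline: | 11 0-6 | 13 6-16 | 12 16-18 | 14 18-26 | 10 26-27 | 15 27-36 |
Completion: 10=27  11=6  12=18  13=16  14=26  15=36
Turnaround (C−A): 10=27  11=6  12=18  13=16  14=26  15=36
Waiting = turnaround − burst: 10=26, 11=0, 12=16, 13=6, 14=18, 15=27
Total waiting = 26 + 0 + 16 + 6 + 18 + 27 = 93

93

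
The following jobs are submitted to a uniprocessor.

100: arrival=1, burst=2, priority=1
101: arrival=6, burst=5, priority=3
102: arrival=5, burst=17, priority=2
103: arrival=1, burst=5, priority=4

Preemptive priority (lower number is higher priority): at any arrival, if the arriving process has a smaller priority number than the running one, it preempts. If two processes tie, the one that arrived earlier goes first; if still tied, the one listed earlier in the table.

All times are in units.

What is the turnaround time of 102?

Gantt: | idle 0-1 | 100 1-3 | 103 3-5 | 102 5-22 | 101 22-27 | 103 27-30 |
Completion: 100=3  101=27  102=22  103=30
Turnaround(102) = completion − arrival = 22 − 5 = 17

17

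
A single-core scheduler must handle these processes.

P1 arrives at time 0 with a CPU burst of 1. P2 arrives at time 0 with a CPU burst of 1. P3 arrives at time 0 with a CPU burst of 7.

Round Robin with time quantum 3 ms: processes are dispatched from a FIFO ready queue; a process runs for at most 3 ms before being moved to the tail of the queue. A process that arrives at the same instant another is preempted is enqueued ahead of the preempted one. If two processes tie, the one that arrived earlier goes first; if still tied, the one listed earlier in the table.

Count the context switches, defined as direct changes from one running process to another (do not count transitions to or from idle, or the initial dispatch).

2

Timeline: | P1 0-1 | P2 1-2 | P3 2-9 |
Completion: P1=1  P2=2  P3=9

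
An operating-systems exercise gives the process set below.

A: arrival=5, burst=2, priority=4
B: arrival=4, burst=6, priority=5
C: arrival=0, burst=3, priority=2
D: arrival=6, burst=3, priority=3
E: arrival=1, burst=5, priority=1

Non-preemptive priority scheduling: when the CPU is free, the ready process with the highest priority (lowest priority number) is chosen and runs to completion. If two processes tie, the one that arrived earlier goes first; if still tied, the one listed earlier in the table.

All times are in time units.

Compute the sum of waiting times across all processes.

Timeline: | C 0-3 | E 3-8 | D 8-11 | A 11-13 | B 13-19 |
Completion: A=13  B=19  C=3  D=11  E=8
Waiting = turnaround − burst: A=6, B=9, C=0, D=2, E=2
Total waiting = 6 + 9 + 0 + 2 + 2 = 19

19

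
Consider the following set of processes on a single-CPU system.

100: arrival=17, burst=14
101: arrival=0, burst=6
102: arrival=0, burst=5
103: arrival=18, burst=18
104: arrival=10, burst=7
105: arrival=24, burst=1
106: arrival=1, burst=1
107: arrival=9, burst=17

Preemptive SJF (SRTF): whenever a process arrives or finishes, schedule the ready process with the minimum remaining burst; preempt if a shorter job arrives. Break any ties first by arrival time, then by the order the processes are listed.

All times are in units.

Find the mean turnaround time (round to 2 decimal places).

Timeline: | 102 0-1 | 106 1-2 | 102 2-6 | 101 6-12 | 104 12-19 | 100 19-24 | 105 24-25 | 100 25-34 | 107 34-51 | 103 51-69 |
Completion: 100=34  101=12  102=6  103=69  104=19  105=25  106=2  107=51
Turnaround (C−A): 100=17  101=12  102=6  103=51  104=9  105=1  106=1  107=42
Turnaround times: 100=17, 101=12, 102=6, 103=51, 104=9, 105=1, 106=1, 107=42
Average turnaround = (17+12+6+51+9+1+1+42) / 8 = 139/8 = 17.38

17.38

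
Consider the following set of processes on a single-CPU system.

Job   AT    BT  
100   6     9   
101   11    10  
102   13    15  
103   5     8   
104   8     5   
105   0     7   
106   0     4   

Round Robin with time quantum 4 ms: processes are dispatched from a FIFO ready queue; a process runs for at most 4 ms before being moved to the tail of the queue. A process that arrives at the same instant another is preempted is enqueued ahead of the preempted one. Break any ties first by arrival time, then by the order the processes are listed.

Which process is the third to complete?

Gantt: | 105 0-4 | 106 4-8 | 105 8-11 | 103 11-15 | 100 15-19 | 104 19-23 | 101 23-27 | 102 27-31 | 103 31-35 | 100 35-39 | 104 39-40 | 101 40-44 | 102 44-48 | 100 48-49 | 101 49-51 | 102 51-58 |
Completion: 100=49  101=51  102=58  103=35  104=40  105=11  106=8
Turnaround (C−A): 100=43  101=40  102=45  103=30  104=32  105=11  106=8
Finish order: 106 → 105 → 103 → 104 → 100 → 101 → 102

103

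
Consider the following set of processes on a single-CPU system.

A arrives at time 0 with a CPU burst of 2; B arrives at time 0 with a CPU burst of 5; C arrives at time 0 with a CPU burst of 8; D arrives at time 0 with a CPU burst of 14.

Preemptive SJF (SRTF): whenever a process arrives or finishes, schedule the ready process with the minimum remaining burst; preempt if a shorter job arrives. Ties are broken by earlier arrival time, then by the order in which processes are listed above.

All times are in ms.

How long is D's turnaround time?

29

Gantt: | A 0-2 | B 2-7 | C 7-15 | D 15-29 |
Completion: A=2  B=7  C=15  D=29
Turnaround (C−A): A=2  B=7  C=15  D=29
Turnaround(D) = completion − arrival = 29 − 0 = 29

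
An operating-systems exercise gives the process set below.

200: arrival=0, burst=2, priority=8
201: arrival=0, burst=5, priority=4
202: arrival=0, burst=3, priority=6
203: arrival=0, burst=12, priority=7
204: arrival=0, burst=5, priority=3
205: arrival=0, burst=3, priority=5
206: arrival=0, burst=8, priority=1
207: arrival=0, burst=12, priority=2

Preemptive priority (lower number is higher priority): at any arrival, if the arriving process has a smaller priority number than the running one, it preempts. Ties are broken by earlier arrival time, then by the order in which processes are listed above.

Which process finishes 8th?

200

Gantt: | 206 0-8 | 207 8-20 | 204 20-25 | 201 25-30 | 205 30-33 | 202 33-36 | 203 36-48 | 200 48-50 |
Completion: 200=50  201=30  202=36  203=48  204=25  205=33  206=8  207=20
Finish order: 206 → 207 → 204 → 201 → 205 → 202 → 203 → 200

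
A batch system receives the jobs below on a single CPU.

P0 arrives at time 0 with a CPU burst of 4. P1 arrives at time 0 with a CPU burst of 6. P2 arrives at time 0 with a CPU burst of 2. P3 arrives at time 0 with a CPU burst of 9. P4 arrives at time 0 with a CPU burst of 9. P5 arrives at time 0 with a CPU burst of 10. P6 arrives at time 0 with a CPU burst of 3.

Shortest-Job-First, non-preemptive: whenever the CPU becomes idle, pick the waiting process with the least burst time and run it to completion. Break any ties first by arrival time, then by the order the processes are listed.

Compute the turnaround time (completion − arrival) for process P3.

24

Timeline: | P2 0-2 | P6 2-5 | P0 5-9 | P1 9-15 | P3 15-24 | P4 24-33 | P5 33-43 |
Completion: P0=9  P1=15  P2=2  P3=24  P4=33  P5=43  P6=5
Turnaround(P3) = completion − arrival = 24 − 0 = 24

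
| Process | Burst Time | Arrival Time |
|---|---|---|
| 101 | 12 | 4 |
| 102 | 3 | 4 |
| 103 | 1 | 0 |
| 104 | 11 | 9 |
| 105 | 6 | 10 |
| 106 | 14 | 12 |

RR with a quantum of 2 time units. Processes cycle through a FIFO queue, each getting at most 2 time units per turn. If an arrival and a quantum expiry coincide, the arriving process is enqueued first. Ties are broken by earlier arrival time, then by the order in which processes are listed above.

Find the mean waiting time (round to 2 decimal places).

15.33

Schedule: | 103 0-1 | idle 1-4 | 101 4-6 | 102 6-8 | 101 8-10 | 102 10-11 | 104 11-13 | 105 13-15 | 101 15-17 | 106 17-19 | 104 19-21 | 105 21-23 | 101 23-25 | 106 25-27 | 104 27-29 | 105 29-31 | 101 31-33 | 106 33-35 | 104 35-37 | 101 37-39 | 106 39-41 | 104 41-43 | 106 43-45 | 104 45-46 | 106 46-50 |
Completion: 101=39  102=11  103=1  104=46  105=31  106=50
Turnaround (C−A): 101=35  102=7  103=1  104=37  105=21  106=38
Waiting times: 101=23, 102=4, 103=0, 104=26, 105=15, 106=24
Average waiting = (23+4+0+26+15+24) / 6 = 92/6 = 15.33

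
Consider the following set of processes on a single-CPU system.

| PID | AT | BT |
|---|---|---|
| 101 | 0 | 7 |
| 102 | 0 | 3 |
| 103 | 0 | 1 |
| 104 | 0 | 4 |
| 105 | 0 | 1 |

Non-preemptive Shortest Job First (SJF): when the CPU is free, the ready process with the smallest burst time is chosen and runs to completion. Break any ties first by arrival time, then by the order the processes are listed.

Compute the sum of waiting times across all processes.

Timeline: | 103 0-1 | 105 1-2 | 102 2-5 | 104 5-9 | 101 9-16 |
Completion: 101=16  102=5  103=1  104=9  105=2
Turnaround (C−A): 101=16  102=5  103=1  104=9  105=2
Waiting = turnaround − burst: 101=9, 102=2, 103=0, 104=5, 105=1
Total waiting = 9 + 2 + 0 + 5 + 1 = 17

17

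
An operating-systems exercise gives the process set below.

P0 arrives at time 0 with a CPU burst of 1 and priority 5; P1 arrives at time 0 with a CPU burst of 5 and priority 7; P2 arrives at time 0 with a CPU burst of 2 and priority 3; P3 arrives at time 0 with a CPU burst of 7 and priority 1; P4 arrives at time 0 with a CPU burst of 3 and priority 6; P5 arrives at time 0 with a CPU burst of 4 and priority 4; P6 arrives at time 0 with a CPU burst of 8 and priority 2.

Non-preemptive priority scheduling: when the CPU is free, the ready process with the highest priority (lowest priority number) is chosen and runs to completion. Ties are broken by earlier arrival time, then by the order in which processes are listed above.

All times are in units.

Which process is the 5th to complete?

Gantt: | P3 0-7 | P6 7-15 | P2 15-17 | P5 17-21 | P0 21-22 | P4 22-25 | P1 25-30 |
Completion: P0=22  P1=30  P2=17  P3=7  P4=25  P5=21  P6=15
Turnaround (C−A): P0=22  P1=30  P2=17  P3=7  P4=25  P5=21  P6=15
Finish order: P3 → P6 → P2 → P5 → P0 → P4 → P1

P0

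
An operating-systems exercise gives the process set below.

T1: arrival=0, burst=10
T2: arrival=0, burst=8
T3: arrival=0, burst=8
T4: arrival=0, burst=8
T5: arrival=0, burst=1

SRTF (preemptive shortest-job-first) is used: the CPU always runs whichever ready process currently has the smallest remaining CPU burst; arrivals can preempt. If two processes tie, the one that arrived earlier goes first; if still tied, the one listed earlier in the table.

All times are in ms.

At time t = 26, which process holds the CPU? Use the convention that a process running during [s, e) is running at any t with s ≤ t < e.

Gantt: | T5 0-1 | T2 1-9 | T3 9-17 | T4 17-25 | T1 25-35 |
Completion: T1=35  T2=9  T3=17  T4=25  T5=1

T1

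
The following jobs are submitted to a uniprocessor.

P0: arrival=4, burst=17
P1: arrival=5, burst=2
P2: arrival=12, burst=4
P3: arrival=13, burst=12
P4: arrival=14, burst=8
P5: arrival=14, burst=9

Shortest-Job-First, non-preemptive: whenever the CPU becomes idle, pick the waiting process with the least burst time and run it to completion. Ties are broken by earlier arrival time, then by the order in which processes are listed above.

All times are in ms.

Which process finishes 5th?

Timeline: | idle 0-4 | P0 4-21 | P1 21-23 | P2 23-27 | P4 27-35 | P5 35-44 | P3 44-56 |
Completion: P0=21  P1=23  P2=27  P3=56  P4=35  P5=44
Turnaround (C−A): P0=17  P1=18  P2=15  P3=43  P4=21  P5=30
Finish order: P0 → P1 → P2 → P4 → P5 → P3

P5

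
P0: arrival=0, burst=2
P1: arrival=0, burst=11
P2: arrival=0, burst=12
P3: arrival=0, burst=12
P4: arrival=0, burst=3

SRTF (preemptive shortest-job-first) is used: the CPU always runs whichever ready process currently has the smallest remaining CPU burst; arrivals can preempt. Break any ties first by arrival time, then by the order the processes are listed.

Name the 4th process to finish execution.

P2

Gantt: | P0 0-2 | P4 2-5 | P1 5-16 | P2 16-28 | P3 28-40 |
Completion: P0=2  P1=16  P2=28  P3=40  P4=5
Finish order: P0 → P4 → P1 → P2 → P3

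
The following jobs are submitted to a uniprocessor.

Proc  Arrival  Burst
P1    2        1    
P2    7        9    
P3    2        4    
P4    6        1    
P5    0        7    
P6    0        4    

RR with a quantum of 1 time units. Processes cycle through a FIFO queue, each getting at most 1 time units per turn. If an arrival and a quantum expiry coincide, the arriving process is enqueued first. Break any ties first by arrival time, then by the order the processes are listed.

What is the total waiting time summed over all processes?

Schedule: | P5 0-1 | P6 1-2 | P5 2-3 | P1 3-4 | P3 4-5 | P6 5-6 | P5 6-7 | P3 7-8 | P4 8-9 | P6 9-10 | P2 10-11 | P5 11-12 | P3 12-13 | P6 13-14 | P2 14-15 | P5 15-16 | P3 16-17 | P2 17-18 | P5 18-19 | P2 19-20 | P5 20-21 | P2 21-26 |
Completion: P1=4  P2=26  P3=17  P4=9  P5=21  P6=14
Turnaround (C−A): P1=2  P2=19  P3=15  P4=3  P5=21  P6=14
Waiting = turnaround − burst: P1=1, P2=10, P3=11, P4=2, P5=14, P6=10
Total waiting = 1 + 10 + 11 + 2 + 14 + 10 = 48

48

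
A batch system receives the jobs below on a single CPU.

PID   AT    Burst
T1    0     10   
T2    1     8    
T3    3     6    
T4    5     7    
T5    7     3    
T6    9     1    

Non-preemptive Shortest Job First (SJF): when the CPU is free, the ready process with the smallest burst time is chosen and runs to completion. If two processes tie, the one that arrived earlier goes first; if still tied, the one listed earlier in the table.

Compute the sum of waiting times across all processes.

Gantt: | T1 0-10 | T6 10-11 | T5 11-14 | T3 14-20 | T4 20-27 | T2 27-35 |
Completion: T1=10  T2=35  T3=20  T4=27  T5=14  T6=11
Turnaround (C−A): T1=10  T2=34  T3=17  T4=22  T5=7  T6=2
Waiting = turnaround − burst: T1=0, T2=26, T3=11, T4=15, T5=4, T6=1
Total waiting = 0 + 26 + 11 + 15 + 4 + 1 = 57

57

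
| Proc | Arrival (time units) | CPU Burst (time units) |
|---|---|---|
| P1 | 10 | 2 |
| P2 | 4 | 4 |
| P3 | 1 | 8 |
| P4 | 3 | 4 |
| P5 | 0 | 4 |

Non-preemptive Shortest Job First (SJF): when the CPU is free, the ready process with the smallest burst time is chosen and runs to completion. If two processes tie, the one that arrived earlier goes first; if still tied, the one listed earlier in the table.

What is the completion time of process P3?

Timeline: | P5 0-4 | P4 4-8 | P2 8-12 | P1 12-14 | P3 14-22 |
Completion: P1=14  P2=12  P3=22  P4=8  P5=4

22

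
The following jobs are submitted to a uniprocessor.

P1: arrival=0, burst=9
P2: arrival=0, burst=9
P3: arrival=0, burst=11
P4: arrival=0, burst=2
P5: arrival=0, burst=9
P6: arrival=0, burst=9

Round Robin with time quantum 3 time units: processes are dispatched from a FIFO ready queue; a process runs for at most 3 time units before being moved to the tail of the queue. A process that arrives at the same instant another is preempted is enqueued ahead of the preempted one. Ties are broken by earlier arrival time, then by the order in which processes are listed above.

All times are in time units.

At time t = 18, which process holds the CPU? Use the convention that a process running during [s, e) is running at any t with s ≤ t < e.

Timeline: | P1 0-3 | P2 3-6 | P3 6-9 | P4 9-11 | P5 11-14 | P6 14-17 | P1 17-20 | P2 20-23 | P3 23-26 | P5 26-29 | P6 29-32 | P1 32-35 | P2 35-38 | P3 38-41 | P5 41-44 | P6 44-47 | P3 47-49 |
Completion: P1=35  P2=38  P3=49  P4=11  P5=44  P6=47
Turnaround (C−A): P1=35  P2=38  P3=49  P4=11  P5=44  P6=47

P1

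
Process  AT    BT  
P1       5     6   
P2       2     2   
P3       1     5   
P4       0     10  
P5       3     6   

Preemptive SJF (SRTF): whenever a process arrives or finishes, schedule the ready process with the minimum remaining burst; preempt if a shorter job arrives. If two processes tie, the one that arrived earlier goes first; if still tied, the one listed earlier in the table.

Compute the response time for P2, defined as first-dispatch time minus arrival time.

0

Schedule: | P4 0-1 | P3 1-2 | P2 2-4 | P3 4-8 | P5 8-14 | P1 14-20 | P4 20-29 |
Completion: P1=20  P2=4  P3=8  P4=29  P5=14
Turnaround (C−A): P1=15  P2=2  P3=7  P4=29  P5=11
Response(P2) = first start − arrival = 2 − 2 = 0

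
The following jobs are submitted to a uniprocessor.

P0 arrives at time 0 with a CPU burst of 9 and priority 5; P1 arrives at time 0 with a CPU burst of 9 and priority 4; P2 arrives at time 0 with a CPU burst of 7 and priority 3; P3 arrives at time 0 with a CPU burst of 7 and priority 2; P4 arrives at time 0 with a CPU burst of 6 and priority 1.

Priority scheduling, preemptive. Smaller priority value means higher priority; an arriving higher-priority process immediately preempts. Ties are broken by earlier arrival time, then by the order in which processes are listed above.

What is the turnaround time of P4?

6

Schedule: | P4 0-6 | P3 6-13 | P2 13-20 | P1 20-29 | P0 29-38 |
Completion: P0=38  P1=29  P2=20  P3=13  P4=6
Turnaround (C−A): P0=38  P1=29  P2=20  P3=13  P4=6
Turnaround(P4) = completion − arrival = 6 − 0 = 6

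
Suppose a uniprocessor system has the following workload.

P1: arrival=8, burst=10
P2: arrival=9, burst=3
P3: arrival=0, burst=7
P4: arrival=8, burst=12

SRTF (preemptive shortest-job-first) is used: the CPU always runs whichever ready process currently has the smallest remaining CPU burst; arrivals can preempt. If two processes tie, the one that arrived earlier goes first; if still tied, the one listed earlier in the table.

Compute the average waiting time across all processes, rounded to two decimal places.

Schedule: | P3 0-7 | idle 7-8 | P1 8-9 | P2 9-12 | P1 12-21 | P4 21-33 |
Completion: P1=21  P2=12  P3=7  P4=33
Waiting times: P1=3, P2=0, P3=0, P4=13
Average waiting = (3+0+0+13) / 4 = 16/4 = 4.00

4.00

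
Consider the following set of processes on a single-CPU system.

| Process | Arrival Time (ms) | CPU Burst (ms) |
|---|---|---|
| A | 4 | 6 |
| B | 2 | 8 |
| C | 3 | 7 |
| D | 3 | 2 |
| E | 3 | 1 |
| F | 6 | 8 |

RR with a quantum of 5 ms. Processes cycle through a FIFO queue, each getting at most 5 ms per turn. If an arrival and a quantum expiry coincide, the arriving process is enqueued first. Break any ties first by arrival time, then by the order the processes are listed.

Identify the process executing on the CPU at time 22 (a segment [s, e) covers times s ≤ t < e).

F

Timeline: | idle 0-2 | B 2-7 | C 7-12 | D 12-14 | E 14-15 | A 15-20 | F 20-25 | B 25-28 | C 28-30 | A 30-31 | F 31-34 |
Completion: A=31  B=28  C=30  D=14  E=15  F=34
Turnaround (C−A): A=27  B=26  C=27  D=11  E=12  F=28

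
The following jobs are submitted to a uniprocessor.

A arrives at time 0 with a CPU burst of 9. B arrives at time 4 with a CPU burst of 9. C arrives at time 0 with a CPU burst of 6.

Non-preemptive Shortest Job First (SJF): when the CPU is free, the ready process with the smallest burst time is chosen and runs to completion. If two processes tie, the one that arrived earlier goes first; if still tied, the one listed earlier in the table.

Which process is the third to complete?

Gantt: | C 0-6 | A 6-15 | B 15-24 |
Completion: A=15  B=24  C=6
Finish order: C → A → B

B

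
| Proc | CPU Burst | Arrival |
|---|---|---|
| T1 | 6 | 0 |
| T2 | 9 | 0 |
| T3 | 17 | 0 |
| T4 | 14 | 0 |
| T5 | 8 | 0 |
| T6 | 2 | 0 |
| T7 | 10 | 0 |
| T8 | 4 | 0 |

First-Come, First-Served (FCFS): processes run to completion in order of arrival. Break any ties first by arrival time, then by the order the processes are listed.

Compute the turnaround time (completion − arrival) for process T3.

32

Schedule: | T1 0-6 | T2 6-15 | T3 15-32 | T4 32-46 | T5 46-54 | T6 54-56 | T7 56-66 | T8 66-70 |
Completion: T1=6  T2=15  T3=32  T4=46  T5=54  T6=56  T7=66  T8=70
Turnaround(T3) = completion − arrival = 32 − 0 = 32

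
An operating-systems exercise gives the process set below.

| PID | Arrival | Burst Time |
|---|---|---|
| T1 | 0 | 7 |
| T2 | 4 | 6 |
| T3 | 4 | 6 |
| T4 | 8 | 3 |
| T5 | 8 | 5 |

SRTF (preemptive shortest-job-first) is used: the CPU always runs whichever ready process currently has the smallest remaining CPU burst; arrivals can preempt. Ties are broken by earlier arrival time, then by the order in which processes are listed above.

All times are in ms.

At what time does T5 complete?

Timeline: | T1 0-7 | T2 7-8 | T4 8-11 | T2 11-16 | T5 16-21 | T3 21-27 |
Completion: T1=7  T2=16  T3=27  T4=11  T5=21

21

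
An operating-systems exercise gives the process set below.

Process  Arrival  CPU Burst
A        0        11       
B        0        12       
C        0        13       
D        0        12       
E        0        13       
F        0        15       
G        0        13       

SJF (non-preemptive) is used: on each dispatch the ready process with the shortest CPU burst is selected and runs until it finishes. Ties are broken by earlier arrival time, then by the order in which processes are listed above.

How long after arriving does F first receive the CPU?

74

Gantt: | A 0-11 | B 11-23 | D 23-35 | C 35-48 | E 48-61 | G 61-74 | F 74-89 |
Completion: A=11  B=23  C=48  D=35  E=61  F=89  G=74
Turnaround (C−A): A=11  B=23  C=48  D=35  E=61  F=89  G=74
Response(F) = first start − arrival = 74 − 0 = 74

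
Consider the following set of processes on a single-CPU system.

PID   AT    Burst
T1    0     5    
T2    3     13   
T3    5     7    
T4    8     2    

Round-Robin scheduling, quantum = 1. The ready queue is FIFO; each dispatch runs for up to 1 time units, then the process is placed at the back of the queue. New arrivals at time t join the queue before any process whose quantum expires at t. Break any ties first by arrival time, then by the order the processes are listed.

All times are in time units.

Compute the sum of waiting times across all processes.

Timeline: | T1 0-3 | T2 3-4 | T1 4-5 | T2 5-6 | T3 6-7 | T1 7-8 | T2 8-9 | T3 9-10 | T4 10-11 | T2 11-12 | T3 12-13 | T4 13-14 | T2 14-15 | T3 15-16 | T2 16-17 | T3 17-18 | T2 18-19 | T3 19-20 | T2 20-21 | T3 21-22 | T2 22-27 |
Completion: T1=8  T2=27  T3=22  T4=14
Turnaround (C−A): T1=8  T2=24  T3=17  T4=6
Waiting = turnaround − burst: T1=3, T2=11, T3=10, T4=4
Total waiting = 3 + 11 + 10 + 4 = 28

28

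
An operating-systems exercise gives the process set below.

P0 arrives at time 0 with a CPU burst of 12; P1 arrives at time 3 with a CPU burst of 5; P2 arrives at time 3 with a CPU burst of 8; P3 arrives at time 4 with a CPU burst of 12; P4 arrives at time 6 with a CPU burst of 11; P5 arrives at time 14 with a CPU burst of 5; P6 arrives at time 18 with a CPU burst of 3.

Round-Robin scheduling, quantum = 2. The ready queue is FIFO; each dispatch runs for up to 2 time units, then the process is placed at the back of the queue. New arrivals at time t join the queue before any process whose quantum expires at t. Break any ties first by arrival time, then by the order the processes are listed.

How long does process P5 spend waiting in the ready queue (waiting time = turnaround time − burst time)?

28

Gantt: | P0 0-4 | P1 4-6 | P2 6-8 | P3 8-10 | P0 10-12 | P4 12-14 | P1 14-16 | P2 16-18 | P3 18-20 | P0 20-22 | P5 22-24 | P4 24-26 | P1 26-27 | P6 27-29 | P2 29-31 | P3 31-33 | P0 33-35 | P5 35-37 | P4 37-39 | P6 39-40 | P2 40-42 | P3 42-44 | P0 44-46 | P5 46-47 | P4 47-49 | P3 49-51 | P4 51-53 | P3 53-55 | P4 55-56 |
Completion: P0=46  P1=27  P2=42  P3=55  P4=56  P5=47  P6=40
Turnaround (C−A): P0=46  P1=24  P2=39  P3=51  P4=50  P5=33  P6=22
Waiting(P5) = turnaround − burst = 33 − 5 = 28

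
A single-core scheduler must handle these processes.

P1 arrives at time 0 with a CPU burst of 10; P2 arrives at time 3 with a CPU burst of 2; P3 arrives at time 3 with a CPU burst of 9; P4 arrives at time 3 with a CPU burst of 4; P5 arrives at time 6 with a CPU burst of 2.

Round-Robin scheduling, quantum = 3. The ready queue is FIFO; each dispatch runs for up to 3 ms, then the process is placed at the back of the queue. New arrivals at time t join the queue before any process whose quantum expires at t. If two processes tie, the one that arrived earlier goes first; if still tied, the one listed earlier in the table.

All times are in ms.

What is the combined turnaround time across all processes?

Gantt: | P1 0-3 | P2 3-5 | P3 5-8 | P4 8-11 | P1 11-14 | P5 14-16 | P3 16-19 | P4 19-20 | P1 20-23 | P3 23-26 | P1 26-27 |
Completion: P1=27  P2=5  P3=26  P4=20  P5=16
Turnaround = completion − arrival: P1=27, P2=2, P3=23, P4=17, P5=10
Total turnaround = 27 + 2 + 23 + 17 + 10 = 79

79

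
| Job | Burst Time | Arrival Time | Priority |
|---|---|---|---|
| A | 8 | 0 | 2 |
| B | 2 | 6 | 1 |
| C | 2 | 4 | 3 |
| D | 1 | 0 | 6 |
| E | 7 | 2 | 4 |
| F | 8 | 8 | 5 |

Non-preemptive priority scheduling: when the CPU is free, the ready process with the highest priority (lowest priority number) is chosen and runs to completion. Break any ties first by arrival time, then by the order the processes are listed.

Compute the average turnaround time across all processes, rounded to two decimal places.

14.00

Gantt: | A 0-8 | B 8-10 | C 10-12 | E 12-19 | F 19-27 | D 27-28 |
Completion: A=8  B=10  C=12  D=28  E=19  F=27
Turnaround (C−A): A=8  B=4  C=8  D=28  E=17  F=19
Turnaround times: A=8, B=4, C=8, D=28, E=17, F=19
Average turnaround = (8+4+8+28+17+19) / 6 = 84/6 = 14.00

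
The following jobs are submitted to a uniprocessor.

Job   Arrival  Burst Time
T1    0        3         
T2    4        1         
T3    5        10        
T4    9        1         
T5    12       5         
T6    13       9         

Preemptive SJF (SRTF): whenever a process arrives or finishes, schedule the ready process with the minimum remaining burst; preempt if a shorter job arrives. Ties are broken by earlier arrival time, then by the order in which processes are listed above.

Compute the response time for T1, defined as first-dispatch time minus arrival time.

Timeline: | T1 0-3 | idle 3-4 | T2 4-5 | T3 5-9 | T4 9-10 | T3 10-16 | T5 16-21 | T6 21-30 |
Completion: T1=3  T2=5  T3=16  T4=10  T5=21  T6=30
Turnaround (C−A): T1=3  T2=1  T3=11  T4=1  T5=9  T6=17
Response(T1) = first start − arrival = 0 − 0 = 0

0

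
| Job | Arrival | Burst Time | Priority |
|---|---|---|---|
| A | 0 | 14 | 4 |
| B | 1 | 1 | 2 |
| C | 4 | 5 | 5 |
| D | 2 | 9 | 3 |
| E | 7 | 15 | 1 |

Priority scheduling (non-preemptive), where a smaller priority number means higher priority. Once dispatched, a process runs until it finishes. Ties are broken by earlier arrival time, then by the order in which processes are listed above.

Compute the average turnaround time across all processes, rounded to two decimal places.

28.40

Gantt: | A 0-14 | E 14-29 | B 29-30 | D 30-39 | C 39-44 |
Completion: A=14  B=30  C=44  D=39  E=29
Turnaround (C−A): A=14  B=29  C=40  D=37  E=22
Turnaround times: A=14, B=29, C=40, D=37, E=22
Average turnaround = (14+29+40+37+22) / 5 = 142/5 = 28.40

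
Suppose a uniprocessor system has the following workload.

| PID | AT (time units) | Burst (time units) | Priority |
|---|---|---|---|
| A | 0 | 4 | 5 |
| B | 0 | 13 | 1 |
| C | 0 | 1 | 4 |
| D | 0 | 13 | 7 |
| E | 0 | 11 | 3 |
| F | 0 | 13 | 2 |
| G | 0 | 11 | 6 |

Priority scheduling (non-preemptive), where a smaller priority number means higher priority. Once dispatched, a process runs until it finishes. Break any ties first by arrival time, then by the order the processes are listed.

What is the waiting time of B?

0

Gantt: | B 0-13 | F 13-26 | E 26-37 | C 37-38 | A 38-42 | G 42-53 | D 53-66 |
Completion: A=42  B=13  C=38  D=66  E=37  F=26  G=53
Turnaround (C−A): A=42  B=13  C=38  D=66  E=37  F=26  G=53
Waiting(B) = turnaround − burst = 13 − 13 = 0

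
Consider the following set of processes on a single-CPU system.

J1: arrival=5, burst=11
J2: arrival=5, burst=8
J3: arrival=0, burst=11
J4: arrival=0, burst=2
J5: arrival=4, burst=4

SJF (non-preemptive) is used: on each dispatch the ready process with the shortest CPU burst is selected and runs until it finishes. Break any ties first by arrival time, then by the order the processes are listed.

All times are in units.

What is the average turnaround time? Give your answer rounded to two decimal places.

Schedule: | J4 0-2 | J3 2-13 | J5 13-17 | J2 17-25 | J1 25-36 |
Completion: J1=36  J2=25  J3=13  J4=2  J5=17
Turnaround (C−A): J1=31  J2=20  J3=13  J4=2  J5=13
Turnaround times: J1=31, J2=20, J3=13, J4=2, J5=13
Average turnaround = (31+20+13+2+13) / 5 = 79/5 = 15.80

15.80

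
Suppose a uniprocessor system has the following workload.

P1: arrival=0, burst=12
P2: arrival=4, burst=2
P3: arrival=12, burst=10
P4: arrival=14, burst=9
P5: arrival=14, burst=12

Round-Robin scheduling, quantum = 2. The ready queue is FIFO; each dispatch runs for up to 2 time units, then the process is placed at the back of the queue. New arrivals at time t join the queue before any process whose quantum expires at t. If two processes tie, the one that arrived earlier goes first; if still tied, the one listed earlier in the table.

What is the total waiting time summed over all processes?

59

Timeline: | P1 0-4 | P2 4-6 | P1 6-12 | P3 12-14 | P1 14-16 | P4 16-18 | P5 18-20 | P3 20-22 | P4 22-24 | P5 24-26 | P3 26-28 | P4 28-30 | P5 30-32 | P3 32-34 | P4 34-36 | P5 36-38 | P3 38-40 | P4 40-41 | P5 41-45 |
Completion: P1=16  P2=6  P3=40  P4=41  P5=45
Turnaround (C−A): P1=16  P2=2  P3=28  P4=27  P5=31
Waiting = turnaround − burst: P1=4, P2=0, P3=18, P4=18, P5=19
Total waiting = 4 + 0 + 18 + 18 + 19 = 59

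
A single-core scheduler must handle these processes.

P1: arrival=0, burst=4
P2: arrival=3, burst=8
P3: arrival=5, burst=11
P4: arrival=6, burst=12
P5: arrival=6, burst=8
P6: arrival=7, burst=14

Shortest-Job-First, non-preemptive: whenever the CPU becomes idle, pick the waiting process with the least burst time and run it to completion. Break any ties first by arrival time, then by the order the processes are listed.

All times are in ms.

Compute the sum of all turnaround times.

140

Timeline: | P1 0-4 | P2 4-12 | P5 12-20 | P3 20-31 | P4 31-43 | P6 43-57 |
Completion: P1=4  P2=12  P3=31  P4=43  P5=20  P6=57
Turnaround (C−A): P1=4  P2=9  P3=26  P4=37  P5=14  P6=50
Turnaround = completion − arrival: P1=4, P2=9, P3=26, P4=37, P5=14, P6=50
Total turnaround = 4 + 9 + 26 + 37 + 14 + 50 = 140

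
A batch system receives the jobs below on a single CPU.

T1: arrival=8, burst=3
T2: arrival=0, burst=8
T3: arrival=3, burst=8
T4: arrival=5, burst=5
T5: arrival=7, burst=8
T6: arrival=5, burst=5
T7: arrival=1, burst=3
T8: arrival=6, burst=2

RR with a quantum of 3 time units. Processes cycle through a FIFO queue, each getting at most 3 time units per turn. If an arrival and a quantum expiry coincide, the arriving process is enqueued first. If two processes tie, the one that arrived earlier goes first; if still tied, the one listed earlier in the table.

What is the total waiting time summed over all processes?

156

Gantt: | T2 0-3 | T7 3-6 | T3 6-9 | T2 9-12 | T4 12-15 | T6 15-18 | T8 18-20 | T5 20-23 | T1 23-26 | T3 26-29 | T2 29-31 | T4 31-33 | T6 33-35 | T5 35-38 | T3 38-40 | T5 40-42 |
Completion: T1=26  T2=31  T3=40  T4=33  T5=42  T6=35  T7=6  T8=20
Waiting = turnaround − burst: T1=15, T2=23, T3=29, T4=23, T5=27, T6=25, T7=2, T8=12
Total waiting = 15 + 23 + 29 + 23 + 27 + 25 + 2 + 12 = 156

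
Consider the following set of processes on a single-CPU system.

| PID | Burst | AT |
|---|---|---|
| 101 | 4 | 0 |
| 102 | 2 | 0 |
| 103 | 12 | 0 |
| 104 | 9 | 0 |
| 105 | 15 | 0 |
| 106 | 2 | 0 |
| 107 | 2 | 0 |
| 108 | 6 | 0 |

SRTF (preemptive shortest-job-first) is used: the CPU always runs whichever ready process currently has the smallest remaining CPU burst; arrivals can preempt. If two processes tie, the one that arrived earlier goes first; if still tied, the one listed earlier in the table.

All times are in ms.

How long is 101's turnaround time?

Timeline: | 102 0-2 | 106 2-4 | 107 4-6 | 101 6-10 | 108 10-16 | 104 16-25 | 103 25-37 | 105 37-52 |
Completion: 101=10  102=2  103=37  104=25  105=52  106=4  107=6  108=16
Turnaround (C−A): 101=10  102=2  103=37  104=25  105=52  106=4  107=6  108=16
Turnaround(101) = completion − arrival = 10 − 0 = 10

10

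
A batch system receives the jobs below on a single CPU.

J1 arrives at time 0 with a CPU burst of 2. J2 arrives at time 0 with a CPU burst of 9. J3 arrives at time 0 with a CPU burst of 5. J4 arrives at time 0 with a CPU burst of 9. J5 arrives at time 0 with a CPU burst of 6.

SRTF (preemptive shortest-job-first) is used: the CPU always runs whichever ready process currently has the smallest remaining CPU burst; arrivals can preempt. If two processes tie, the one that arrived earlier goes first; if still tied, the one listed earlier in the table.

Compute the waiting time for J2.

13

Timeline: | J1 0-2 | J3 2-7 | J5 7-13 | J2 13-22 | J4 22-31 |
Completion: J1=2  J2=22  J3=7  J4=31  J5=13
Turnaround (C−A): J1=2  J2=22  J3=7  J4=31  J5=13
Waiting(J2) = turnaround − burst = 22 − 9 = 13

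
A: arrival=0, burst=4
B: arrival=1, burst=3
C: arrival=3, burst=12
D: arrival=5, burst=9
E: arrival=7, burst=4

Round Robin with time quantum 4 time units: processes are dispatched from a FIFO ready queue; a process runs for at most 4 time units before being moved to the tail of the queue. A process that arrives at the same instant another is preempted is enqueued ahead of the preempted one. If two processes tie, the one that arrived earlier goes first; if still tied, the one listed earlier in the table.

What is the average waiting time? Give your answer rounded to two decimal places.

Timeline: | A 0-4 | B 4-7 | C 7-11 | D 11-15 | E 15-19 | C 19-23 | D 23-27 | C 27-31 | D 31-32 |
Completion: A=4  B=7  C=31  D=32  E=19
Waiting times: A=0, B=3, C=16, D=18, E=8
Average waiting = (0+3+16+18+8) / 5 = 45/5 = 9.00

9.00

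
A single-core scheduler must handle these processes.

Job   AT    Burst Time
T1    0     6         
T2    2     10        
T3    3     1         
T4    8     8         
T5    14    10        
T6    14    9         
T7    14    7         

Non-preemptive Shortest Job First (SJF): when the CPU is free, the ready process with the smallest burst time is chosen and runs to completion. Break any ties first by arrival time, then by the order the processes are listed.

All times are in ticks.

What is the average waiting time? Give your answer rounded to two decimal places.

Gantt: | T1 0-6 | T3 6-7 | T2 7-17 | T7 17-24 | T4 24-32 | T6 32-41 | T5 41-51 |
Completion: T1=6  T2=17  T3=7  T4=32  T5=51  T6=41  T7=24
Turnaround (C−A): T1=6  T2=15  T3=4  T4=24  T5=37  T6=27  T7=10
Waiting times: T1=0, T2=5, T3=3, T4=16, T5=27, T6=18, T7=3
Average waiting = (0+5+3+16+27+18+3) / 7 = 72/7 = 10.29

10.29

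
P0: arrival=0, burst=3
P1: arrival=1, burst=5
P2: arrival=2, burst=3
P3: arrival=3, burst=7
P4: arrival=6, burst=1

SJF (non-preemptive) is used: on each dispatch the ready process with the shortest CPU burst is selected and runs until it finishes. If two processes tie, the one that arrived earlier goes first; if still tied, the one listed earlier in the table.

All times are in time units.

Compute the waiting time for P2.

Gantt: | P0 0-3 | P2 3-6 | P4 6-7 | P1 7-12 | P3 12-19 |
Completion: P0=3  P1=12  P2=6  P3=19  P4=7
Waiting(P2) = turnaround − burst = 4 − 3 = 1

1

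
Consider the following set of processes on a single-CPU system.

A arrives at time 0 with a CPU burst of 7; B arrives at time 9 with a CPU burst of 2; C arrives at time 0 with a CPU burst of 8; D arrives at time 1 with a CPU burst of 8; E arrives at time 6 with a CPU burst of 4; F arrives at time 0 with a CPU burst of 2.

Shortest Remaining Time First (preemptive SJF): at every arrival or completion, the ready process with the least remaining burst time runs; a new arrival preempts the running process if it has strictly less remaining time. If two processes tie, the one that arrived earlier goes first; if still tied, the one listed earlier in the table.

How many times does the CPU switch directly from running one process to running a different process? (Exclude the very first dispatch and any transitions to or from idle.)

5

Gantt: | F 0-2 | A 2-9 | B 9-11 | E 11-15 | C 15-23 | D 23-31 |
Completion: A=9  B=11  C=23  D=31  E=15  F=2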